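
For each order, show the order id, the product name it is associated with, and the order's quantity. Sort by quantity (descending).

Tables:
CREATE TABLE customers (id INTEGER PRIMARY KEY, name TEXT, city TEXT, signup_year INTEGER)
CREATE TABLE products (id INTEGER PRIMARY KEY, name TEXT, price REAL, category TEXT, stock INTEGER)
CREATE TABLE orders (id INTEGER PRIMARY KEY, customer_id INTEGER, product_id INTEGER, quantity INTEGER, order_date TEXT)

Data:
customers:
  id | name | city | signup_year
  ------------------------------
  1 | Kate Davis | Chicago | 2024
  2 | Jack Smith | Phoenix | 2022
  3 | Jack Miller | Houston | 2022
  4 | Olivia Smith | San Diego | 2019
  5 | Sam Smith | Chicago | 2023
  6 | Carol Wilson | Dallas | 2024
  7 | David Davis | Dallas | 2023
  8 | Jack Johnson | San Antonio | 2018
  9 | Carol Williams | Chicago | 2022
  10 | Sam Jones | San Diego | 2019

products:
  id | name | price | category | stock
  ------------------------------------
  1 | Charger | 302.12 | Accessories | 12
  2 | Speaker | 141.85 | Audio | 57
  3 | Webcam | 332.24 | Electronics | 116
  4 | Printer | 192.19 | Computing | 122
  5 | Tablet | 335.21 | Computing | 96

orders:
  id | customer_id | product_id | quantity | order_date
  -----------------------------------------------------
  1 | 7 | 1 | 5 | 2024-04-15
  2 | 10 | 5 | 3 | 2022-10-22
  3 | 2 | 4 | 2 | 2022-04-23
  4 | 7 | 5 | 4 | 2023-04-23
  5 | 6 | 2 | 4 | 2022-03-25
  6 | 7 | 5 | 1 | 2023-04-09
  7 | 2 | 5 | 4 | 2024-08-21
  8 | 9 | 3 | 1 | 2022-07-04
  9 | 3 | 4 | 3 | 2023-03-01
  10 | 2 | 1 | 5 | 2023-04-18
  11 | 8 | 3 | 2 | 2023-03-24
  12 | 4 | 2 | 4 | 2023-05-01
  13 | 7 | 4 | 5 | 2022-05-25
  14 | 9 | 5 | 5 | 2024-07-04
SELECT c.id, p.name AS product, c.quantity FROM orders c JOIN products p ON c.product_id = p.id ORDER BY c.quantity DESC

Execution result:
id | product | quantity
1 | Charger | 5
10 | Charger | 5
13 | Printer | 5
14 | Tablet | 5
4 | Tablet | 4
5 | Speaker | 4
7 | Tablet | 4
12 | Speaker | 4
2 | Tablet | 3
9 | Printer | 3
3 | Printer | 2
11 | Webcam | 2
6 | Tablet | 1
8 | Webcam | 1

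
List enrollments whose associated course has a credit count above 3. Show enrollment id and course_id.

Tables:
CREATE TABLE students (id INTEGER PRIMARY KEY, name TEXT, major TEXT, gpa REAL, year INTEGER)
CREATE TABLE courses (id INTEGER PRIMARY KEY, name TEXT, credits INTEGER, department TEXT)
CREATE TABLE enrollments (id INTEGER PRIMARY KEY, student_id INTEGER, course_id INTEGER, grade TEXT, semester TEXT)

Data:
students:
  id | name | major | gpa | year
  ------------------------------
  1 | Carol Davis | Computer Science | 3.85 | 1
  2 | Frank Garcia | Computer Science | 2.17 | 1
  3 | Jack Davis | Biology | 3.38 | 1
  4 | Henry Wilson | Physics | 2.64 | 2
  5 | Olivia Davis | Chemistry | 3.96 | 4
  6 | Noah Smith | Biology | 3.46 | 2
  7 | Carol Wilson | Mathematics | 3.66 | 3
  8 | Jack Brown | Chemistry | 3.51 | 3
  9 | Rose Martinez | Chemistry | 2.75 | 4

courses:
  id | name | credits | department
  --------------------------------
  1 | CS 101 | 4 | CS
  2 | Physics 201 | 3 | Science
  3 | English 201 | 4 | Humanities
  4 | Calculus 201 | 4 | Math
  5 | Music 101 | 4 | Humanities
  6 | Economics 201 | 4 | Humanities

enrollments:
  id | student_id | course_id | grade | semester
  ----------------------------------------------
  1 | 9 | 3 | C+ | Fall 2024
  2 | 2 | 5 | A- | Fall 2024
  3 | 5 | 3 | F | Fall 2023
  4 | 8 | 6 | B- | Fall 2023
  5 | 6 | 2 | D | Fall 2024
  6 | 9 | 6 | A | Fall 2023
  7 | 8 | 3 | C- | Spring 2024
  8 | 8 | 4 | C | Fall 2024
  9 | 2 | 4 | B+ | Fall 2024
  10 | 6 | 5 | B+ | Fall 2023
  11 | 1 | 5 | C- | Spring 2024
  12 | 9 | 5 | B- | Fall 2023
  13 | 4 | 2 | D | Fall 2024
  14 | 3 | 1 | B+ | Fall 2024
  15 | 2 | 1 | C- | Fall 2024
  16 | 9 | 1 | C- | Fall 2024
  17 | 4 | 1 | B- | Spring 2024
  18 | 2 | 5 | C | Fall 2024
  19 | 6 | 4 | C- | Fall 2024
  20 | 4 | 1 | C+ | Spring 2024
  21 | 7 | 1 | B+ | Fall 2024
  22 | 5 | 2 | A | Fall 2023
SELECT id, course_id FROM enrollments WHERE course_id IN (SELECT id FROM courses WHERE credits > 3)

Execution result:
id | course_id
1 | 3
2 | 5
3 | 3
4 | 6
6 | 6
7 | 3
8 | 4
9 | 4
10 | 5
11 | 5
12 | 5
14 | 1
15 | 1
16 | 1
17 | 1
18 | 5
19 | 4
20 | 1
21 | 1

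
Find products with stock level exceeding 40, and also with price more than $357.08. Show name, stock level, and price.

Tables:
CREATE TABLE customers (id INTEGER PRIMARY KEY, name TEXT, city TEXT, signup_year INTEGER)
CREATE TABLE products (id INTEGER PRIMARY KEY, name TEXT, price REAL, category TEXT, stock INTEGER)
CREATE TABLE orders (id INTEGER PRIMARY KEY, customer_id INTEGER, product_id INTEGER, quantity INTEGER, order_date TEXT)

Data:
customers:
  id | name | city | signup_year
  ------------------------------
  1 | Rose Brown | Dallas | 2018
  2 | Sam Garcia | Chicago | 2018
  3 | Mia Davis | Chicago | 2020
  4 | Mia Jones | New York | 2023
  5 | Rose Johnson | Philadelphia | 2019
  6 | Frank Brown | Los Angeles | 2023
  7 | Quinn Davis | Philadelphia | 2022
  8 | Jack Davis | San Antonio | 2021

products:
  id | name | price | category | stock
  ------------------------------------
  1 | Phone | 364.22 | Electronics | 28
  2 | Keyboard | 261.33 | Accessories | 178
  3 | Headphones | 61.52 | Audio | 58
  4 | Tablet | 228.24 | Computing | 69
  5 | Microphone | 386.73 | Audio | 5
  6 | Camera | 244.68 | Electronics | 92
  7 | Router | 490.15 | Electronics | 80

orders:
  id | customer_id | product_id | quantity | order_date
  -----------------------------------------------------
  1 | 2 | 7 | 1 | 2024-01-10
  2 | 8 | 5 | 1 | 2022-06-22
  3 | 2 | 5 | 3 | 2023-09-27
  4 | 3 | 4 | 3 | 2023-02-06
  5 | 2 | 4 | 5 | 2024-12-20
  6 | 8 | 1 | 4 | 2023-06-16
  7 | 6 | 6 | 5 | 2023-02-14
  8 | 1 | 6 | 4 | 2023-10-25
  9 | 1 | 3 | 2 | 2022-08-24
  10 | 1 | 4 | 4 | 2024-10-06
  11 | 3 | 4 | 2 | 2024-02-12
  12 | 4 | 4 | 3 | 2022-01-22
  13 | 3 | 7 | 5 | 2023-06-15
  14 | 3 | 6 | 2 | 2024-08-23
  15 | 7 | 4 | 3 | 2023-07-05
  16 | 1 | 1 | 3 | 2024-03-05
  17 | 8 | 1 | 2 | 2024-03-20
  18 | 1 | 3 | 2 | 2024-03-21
SELECT name, stock, price FROM products WHERE stock > 40 AND price > 357.08

Execution result:
name | stock | price
Router | 80 | 490.15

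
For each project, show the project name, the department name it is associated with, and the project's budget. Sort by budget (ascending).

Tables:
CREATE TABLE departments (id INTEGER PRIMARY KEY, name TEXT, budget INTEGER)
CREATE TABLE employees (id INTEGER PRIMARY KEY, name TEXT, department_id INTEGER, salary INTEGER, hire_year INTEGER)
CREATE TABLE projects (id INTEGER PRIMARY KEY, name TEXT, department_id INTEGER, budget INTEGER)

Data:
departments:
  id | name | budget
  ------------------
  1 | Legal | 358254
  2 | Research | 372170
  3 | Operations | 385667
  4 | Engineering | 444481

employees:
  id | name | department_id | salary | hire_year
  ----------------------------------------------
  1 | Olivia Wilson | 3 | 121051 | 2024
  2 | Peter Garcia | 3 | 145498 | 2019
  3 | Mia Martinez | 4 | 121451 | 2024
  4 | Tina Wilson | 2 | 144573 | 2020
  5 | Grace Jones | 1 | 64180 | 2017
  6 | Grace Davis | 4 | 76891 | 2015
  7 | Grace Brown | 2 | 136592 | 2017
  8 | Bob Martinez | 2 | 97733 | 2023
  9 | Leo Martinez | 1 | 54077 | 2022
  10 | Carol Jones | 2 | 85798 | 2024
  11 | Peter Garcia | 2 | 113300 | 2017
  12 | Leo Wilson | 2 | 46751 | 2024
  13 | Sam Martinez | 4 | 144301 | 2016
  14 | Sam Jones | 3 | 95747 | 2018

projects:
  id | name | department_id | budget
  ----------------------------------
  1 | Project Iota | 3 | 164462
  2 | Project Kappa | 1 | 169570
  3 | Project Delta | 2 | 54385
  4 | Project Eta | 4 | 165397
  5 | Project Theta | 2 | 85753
SELECT c.name, p.name AS department, c.budget FROM projects c JOIN departments p ON c.department_id = p.id ORDER BY c.budget ASC

Execution result:
name | department | budget
Project Delta | Research | 54385
Project Theta | Research | 85753
Project Iota | Operations | 164462
Project Eta | Engineering | 165397
Project Kappa | Legal | 169570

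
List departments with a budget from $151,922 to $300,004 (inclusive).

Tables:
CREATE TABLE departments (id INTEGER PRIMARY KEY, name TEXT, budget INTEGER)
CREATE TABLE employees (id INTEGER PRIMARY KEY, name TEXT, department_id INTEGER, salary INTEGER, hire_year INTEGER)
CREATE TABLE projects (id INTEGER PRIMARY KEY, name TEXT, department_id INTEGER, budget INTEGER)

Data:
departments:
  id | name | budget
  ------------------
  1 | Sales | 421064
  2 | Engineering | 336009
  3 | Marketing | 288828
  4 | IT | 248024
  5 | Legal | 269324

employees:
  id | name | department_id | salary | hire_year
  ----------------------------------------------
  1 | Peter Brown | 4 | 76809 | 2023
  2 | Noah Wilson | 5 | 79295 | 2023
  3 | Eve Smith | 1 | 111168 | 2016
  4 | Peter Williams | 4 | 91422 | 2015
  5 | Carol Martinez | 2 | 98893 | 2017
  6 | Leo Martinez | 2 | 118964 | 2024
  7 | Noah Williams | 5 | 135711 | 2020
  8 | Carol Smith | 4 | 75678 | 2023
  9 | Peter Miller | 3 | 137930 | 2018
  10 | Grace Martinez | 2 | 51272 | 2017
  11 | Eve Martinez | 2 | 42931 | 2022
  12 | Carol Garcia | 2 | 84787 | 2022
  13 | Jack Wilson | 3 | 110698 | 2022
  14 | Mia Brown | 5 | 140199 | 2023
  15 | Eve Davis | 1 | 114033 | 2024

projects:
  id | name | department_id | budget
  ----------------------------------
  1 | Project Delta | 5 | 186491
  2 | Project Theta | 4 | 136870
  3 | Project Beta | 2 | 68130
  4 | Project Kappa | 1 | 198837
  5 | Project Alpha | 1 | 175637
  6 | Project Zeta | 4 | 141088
SELECT name, budget FROM departments WHERE budget BETWEEN 151922 AND 300004

Execution result:
name | budget
Marketing | 288828
IT | 248024
Legal | 269324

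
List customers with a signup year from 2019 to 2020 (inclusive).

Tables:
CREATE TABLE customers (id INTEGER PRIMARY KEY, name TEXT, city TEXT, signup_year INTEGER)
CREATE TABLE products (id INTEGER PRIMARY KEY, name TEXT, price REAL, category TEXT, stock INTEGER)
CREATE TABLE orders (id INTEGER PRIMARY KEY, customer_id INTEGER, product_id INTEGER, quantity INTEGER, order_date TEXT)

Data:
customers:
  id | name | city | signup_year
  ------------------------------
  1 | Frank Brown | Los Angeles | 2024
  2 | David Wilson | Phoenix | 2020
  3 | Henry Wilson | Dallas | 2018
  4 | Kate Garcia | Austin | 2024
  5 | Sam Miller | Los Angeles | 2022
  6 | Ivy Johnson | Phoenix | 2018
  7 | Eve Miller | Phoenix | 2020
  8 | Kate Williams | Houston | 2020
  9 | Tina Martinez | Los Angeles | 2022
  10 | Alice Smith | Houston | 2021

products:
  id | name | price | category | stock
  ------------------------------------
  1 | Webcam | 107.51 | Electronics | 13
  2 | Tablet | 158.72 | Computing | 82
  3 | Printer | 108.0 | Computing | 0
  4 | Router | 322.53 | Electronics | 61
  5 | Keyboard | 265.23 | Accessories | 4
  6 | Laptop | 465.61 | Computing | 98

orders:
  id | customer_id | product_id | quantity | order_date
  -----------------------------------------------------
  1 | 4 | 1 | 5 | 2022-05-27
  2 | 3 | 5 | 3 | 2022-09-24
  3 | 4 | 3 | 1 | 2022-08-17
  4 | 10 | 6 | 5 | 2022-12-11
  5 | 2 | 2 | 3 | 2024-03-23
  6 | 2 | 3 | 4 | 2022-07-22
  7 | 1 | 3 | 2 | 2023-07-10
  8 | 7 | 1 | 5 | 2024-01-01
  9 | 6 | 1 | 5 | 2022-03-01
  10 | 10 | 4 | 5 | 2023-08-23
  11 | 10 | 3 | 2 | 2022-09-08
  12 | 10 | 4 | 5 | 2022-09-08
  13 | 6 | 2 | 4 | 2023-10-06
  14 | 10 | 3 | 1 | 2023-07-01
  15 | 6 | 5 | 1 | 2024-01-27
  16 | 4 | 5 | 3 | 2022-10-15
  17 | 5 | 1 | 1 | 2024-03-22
SELECT name, signup_year FROM customers WHERE signup_year BETWEEN 2019 AND 2020

Execution result:
name | signup_year
David Wilson | 2020
Eve Miller | 2020
Kate Williams | 2020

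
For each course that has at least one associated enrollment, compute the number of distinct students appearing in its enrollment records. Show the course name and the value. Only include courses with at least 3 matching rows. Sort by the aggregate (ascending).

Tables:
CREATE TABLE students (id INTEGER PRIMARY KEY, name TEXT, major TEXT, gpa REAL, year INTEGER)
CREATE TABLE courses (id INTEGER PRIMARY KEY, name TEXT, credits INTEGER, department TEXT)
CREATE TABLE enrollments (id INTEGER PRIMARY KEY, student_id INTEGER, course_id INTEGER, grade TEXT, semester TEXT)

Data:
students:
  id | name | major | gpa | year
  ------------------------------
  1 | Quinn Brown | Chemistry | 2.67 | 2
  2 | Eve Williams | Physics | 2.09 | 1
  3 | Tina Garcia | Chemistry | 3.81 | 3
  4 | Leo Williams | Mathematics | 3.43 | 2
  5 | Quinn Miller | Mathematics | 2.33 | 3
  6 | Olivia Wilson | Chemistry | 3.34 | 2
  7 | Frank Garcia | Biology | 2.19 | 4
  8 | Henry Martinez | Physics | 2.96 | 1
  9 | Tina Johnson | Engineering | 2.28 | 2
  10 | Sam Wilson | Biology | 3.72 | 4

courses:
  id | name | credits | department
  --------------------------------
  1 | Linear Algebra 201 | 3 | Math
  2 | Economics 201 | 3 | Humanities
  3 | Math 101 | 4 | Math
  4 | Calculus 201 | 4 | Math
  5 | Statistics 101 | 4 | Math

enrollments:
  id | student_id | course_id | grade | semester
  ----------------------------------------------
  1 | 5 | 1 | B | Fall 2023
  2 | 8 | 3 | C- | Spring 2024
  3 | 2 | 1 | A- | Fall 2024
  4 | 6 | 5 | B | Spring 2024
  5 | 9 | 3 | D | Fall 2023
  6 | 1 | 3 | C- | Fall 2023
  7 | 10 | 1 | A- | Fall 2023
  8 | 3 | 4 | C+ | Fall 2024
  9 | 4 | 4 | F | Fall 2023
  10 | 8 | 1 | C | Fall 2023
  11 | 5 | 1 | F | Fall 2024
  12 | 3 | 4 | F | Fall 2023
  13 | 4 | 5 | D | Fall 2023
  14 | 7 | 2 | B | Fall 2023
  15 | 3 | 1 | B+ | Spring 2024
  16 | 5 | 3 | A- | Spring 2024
SELECT p.name, COUNT(DISTINCT c.student_id) AS distinct_student_count FROM enrollments c JOIN courses p ON c.course_id = p.id GROUP BY p.id, p.name HAVING COUNT(*) >= 3 ORDER BY distinct_student_count ASC

Execution result:
name | distinct_student_count
Calculus 201 | 2
Math 101 | 4
Linear Algebra 201 | 5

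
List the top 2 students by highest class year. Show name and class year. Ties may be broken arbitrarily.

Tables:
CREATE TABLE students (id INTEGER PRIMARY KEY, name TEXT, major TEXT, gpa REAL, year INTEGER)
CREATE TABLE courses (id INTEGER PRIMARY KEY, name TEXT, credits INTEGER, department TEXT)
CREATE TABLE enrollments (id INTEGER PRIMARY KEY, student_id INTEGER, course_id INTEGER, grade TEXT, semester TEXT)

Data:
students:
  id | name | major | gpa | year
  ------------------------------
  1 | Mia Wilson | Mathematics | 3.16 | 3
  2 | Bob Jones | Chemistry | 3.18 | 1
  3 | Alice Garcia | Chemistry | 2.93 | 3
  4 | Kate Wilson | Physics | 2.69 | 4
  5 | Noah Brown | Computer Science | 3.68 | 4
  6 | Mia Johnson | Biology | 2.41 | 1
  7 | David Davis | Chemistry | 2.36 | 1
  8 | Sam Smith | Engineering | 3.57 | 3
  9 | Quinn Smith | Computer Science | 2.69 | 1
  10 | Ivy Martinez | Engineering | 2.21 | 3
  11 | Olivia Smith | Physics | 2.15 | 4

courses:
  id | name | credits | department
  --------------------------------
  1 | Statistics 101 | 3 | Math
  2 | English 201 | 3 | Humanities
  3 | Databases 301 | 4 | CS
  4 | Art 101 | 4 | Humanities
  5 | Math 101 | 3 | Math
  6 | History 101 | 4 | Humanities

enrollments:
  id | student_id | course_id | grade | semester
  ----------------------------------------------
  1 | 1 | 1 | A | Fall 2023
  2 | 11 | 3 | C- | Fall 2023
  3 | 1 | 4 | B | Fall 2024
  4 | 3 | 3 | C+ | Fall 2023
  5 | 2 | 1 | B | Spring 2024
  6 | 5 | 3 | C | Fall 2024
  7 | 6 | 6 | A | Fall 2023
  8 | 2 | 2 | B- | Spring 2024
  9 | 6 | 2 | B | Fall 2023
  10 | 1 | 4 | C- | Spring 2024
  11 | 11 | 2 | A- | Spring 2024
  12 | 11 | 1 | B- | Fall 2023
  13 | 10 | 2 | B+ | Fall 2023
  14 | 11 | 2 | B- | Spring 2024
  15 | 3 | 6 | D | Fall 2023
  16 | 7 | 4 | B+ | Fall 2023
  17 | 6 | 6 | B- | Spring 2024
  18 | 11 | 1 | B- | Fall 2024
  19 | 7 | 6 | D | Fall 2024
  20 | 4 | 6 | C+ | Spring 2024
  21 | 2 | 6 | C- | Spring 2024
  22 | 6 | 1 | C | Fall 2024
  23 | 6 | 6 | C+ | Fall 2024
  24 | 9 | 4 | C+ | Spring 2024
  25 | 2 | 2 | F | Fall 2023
SELECT name, year FROM students ORDER BY year DESC LIMIT 2

Execution result:
name | year
Kate Wilson | 4
Noah Brown | 4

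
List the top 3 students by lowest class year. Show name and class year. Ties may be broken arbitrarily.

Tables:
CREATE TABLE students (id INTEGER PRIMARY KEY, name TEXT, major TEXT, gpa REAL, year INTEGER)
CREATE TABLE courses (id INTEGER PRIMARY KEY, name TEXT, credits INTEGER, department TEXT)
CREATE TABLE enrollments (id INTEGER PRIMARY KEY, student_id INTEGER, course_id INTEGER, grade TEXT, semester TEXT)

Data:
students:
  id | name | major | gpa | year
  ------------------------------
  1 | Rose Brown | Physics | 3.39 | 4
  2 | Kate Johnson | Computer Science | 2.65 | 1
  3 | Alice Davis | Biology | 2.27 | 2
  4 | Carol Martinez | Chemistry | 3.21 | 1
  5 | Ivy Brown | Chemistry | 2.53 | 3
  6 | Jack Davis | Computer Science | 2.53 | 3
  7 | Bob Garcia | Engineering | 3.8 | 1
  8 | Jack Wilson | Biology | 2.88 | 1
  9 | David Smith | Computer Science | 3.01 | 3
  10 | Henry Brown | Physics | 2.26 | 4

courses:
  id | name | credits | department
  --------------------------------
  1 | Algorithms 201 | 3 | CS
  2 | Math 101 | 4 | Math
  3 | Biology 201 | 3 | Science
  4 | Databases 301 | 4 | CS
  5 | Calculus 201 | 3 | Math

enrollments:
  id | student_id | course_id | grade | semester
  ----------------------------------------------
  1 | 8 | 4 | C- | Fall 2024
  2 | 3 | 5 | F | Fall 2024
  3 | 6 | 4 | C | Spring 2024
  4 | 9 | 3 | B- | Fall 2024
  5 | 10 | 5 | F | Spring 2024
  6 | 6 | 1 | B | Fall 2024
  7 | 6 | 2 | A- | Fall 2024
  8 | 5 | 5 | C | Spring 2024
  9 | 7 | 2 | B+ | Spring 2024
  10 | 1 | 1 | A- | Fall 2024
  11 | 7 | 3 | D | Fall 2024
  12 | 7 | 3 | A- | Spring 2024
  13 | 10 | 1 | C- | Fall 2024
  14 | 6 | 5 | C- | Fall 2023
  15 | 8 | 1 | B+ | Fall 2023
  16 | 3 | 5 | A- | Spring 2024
SELECT name, year FROM students ORDER BY year ASC LIMIT 3

Execution result:
name | year
Kate Johnson | 1
Carol Martinez | 1
Bob Garcia | 1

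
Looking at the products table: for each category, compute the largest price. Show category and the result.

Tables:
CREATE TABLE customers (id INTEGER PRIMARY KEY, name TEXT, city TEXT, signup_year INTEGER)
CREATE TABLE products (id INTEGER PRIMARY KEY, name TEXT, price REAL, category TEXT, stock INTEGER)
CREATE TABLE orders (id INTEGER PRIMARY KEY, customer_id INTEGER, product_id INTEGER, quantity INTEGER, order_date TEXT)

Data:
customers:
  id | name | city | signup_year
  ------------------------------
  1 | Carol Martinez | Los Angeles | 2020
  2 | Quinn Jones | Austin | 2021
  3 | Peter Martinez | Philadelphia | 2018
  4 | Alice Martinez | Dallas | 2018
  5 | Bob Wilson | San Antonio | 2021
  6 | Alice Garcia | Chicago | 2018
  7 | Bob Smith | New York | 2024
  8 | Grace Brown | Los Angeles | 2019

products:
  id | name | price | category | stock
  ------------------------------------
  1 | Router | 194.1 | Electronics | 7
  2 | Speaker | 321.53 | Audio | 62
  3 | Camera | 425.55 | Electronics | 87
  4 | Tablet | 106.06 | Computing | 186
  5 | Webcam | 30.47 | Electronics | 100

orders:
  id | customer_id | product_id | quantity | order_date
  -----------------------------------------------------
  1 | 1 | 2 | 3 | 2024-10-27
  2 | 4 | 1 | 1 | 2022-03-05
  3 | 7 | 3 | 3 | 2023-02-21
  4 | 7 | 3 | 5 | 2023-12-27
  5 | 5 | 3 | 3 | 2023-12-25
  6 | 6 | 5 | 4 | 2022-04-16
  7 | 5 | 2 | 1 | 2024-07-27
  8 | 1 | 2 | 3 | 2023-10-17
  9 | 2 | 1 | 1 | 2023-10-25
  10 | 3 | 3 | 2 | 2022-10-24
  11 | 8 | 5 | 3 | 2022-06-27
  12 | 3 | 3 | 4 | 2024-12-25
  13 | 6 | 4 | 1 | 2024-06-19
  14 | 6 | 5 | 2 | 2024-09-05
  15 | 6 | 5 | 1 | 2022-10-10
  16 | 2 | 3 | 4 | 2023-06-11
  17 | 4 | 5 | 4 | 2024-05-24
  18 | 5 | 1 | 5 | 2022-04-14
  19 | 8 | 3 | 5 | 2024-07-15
SELECT category, MAX(price) AS max_price FROM products GROUP BY category

Execution result:
category | max_price
Audio | 321.53
Computing | 106.06
Electronics | 425.55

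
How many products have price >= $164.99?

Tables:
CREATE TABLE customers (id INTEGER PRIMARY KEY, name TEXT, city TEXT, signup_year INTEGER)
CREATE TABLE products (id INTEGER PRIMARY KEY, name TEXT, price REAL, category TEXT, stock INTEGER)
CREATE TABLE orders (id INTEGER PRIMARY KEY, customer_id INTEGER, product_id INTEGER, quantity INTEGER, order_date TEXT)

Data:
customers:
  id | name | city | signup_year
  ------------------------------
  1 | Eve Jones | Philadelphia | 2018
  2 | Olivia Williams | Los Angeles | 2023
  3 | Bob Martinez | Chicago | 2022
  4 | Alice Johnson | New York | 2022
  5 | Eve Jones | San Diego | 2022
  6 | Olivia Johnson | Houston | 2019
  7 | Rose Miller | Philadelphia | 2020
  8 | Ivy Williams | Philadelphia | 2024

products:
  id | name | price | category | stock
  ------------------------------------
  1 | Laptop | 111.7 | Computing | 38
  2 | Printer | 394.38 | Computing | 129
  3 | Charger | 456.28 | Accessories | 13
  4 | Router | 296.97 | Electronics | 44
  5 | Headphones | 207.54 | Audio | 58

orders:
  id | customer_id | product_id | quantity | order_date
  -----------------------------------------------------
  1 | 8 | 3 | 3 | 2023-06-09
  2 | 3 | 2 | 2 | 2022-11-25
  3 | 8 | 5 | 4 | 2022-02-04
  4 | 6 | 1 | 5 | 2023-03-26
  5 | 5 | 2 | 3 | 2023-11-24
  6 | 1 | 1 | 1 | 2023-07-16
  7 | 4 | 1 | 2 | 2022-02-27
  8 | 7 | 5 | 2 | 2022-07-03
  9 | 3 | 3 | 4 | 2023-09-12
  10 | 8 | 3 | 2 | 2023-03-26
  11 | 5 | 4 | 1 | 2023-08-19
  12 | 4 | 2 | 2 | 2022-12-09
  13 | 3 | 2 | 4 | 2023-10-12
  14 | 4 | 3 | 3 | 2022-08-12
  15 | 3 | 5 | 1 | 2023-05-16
SELECT COUNT(*) FROM products WHERE price >= 164.99

Execution result:
4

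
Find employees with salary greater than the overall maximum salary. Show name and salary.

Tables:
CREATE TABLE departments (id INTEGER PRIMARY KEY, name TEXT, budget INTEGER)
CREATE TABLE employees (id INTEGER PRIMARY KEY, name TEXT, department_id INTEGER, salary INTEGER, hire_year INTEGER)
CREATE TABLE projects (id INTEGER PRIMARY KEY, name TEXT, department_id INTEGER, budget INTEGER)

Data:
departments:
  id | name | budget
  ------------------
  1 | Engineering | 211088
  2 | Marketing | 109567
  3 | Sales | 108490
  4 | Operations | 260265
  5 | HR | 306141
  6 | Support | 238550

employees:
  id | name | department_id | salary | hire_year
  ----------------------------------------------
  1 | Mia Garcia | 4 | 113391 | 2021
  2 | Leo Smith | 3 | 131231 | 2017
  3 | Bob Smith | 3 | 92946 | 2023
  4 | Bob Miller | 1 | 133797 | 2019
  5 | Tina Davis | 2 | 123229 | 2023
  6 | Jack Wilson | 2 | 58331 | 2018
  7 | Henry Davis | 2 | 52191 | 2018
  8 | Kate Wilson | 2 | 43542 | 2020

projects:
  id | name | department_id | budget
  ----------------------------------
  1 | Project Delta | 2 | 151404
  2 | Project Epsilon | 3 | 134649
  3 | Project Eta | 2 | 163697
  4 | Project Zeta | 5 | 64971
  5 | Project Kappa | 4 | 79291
SELECT name, salary FROM employees WHERE salary > (SELECT MAX(salary) FROM employees)

Execution result:
(no rows)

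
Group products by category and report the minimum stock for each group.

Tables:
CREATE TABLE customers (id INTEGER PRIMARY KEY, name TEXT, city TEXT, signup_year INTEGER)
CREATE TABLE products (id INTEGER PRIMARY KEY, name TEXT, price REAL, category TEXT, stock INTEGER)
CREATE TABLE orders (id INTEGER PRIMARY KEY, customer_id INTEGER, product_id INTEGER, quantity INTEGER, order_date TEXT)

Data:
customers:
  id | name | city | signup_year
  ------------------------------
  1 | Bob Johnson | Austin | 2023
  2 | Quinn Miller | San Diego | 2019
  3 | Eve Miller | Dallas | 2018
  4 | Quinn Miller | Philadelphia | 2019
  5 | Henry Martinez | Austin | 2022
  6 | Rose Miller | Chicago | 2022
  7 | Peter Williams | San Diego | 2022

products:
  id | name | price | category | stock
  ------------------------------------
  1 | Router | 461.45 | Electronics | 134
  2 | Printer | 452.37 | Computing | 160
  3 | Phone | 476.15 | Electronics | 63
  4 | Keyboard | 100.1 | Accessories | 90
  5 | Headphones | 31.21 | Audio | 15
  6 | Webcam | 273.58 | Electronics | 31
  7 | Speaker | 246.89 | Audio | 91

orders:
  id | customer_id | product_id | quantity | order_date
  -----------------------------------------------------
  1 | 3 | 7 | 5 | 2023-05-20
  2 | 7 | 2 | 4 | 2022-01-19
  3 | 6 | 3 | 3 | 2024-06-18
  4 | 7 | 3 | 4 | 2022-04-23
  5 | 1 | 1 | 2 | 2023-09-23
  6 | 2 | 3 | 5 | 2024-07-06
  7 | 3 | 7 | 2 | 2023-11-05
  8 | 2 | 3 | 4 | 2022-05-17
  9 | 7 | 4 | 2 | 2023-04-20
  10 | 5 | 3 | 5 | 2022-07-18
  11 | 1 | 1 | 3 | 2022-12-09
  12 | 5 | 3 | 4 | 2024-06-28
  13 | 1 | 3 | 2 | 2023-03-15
SELECT category, MIN(stock) AS min_stock FROM products GROUP BY category

Execution result:
category | min_stock
Accessories | 90
Audio | 15
Computing | 160
Electronics | 31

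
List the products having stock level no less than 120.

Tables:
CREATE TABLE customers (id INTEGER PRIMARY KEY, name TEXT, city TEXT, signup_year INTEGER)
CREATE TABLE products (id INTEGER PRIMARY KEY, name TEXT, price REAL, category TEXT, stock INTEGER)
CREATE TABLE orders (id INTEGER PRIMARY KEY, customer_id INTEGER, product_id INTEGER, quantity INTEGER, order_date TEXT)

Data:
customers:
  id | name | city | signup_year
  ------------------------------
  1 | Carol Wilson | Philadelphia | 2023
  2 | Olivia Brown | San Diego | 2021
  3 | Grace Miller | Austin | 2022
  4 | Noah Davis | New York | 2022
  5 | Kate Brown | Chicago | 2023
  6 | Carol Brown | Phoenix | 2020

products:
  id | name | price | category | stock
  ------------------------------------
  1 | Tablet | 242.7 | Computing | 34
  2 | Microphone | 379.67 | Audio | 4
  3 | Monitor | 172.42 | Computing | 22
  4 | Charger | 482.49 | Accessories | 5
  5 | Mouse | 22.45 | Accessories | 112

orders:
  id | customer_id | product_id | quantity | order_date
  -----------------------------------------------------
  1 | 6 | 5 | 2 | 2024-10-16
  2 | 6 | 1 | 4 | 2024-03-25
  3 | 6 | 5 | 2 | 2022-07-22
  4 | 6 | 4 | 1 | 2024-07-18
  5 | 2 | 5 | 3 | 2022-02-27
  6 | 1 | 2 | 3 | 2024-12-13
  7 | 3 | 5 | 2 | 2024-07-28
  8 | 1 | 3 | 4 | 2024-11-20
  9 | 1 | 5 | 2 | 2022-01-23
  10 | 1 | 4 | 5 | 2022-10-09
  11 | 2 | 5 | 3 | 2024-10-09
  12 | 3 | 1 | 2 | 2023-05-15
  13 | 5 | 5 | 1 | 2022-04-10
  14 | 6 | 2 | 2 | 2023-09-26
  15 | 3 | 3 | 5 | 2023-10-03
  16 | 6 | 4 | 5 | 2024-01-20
SELECT name, stock FROM products WHERE stock >= 120

Execution result:
(no rows)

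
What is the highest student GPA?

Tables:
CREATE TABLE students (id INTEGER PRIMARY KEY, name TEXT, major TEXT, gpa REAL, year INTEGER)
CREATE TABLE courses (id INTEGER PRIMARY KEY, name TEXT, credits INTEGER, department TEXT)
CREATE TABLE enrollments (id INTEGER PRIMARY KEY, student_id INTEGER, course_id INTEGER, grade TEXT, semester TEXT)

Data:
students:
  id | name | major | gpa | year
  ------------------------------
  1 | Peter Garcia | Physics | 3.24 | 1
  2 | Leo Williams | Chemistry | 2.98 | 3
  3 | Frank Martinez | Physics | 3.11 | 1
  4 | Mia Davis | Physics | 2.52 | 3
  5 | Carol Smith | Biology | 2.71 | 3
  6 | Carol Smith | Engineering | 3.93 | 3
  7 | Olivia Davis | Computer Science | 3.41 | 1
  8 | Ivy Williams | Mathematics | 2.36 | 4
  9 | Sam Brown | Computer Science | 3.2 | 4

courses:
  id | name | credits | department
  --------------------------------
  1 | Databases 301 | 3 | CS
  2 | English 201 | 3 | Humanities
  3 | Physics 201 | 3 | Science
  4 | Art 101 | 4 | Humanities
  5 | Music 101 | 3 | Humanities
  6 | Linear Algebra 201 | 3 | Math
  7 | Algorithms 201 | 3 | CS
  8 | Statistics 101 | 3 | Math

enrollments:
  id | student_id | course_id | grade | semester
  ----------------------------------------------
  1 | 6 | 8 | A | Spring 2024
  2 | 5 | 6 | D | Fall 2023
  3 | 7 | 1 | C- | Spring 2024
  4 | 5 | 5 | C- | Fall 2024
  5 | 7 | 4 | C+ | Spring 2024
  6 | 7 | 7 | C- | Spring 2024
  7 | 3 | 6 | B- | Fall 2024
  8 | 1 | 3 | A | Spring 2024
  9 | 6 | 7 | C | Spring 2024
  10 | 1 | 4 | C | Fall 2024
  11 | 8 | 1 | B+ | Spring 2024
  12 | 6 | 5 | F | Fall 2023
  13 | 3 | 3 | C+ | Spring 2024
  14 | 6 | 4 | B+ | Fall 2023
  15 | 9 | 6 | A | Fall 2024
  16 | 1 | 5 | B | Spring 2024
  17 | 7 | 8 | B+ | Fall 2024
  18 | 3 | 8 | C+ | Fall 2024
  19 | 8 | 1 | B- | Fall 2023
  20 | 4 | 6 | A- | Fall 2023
SELECT MAX(gpa) FROM students

Execution result:
3.93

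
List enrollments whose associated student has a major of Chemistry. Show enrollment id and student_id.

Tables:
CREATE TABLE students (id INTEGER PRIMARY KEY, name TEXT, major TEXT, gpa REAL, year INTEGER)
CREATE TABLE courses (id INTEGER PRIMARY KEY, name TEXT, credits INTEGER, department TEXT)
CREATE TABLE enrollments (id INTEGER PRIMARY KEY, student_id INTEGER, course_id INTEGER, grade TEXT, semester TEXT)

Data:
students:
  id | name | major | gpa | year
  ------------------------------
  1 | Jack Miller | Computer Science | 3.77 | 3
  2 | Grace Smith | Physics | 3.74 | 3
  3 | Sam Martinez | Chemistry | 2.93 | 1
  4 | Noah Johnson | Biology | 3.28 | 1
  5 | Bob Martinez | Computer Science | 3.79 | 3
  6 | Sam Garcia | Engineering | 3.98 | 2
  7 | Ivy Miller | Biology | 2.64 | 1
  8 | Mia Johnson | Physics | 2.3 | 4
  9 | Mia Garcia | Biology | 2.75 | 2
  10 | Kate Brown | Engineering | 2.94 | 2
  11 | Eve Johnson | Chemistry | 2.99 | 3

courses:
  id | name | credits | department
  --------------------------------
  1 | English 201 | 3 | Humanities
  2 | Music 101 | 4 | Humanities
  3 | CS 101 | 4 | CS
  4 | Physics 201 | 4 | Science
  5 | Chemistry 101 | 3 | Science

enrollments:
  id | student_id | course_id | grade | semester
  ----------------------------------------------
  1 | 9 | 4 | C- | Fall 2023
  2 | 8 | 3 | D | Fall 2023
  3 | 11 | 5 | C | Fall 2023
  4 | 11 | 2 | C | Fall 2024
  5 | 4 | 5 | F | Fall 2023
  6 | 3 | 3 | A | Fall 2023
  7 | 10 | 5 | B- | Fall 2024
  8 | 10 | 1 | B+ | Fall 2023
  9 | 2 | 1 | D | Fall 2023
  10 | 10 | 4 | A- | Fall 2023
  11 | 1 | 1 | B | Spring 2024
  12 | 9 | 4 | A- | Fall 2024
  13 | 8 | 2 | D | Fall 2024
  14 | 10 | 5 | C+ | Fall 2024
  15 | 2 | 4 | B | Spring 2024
SELECT id, student_id FROM enrollments WHERE student_id IN (SELECT id FROM students WHERE major = 'Chemistry')

Execution result:
id | student_id
3 | 11
4 | 11
6 | 3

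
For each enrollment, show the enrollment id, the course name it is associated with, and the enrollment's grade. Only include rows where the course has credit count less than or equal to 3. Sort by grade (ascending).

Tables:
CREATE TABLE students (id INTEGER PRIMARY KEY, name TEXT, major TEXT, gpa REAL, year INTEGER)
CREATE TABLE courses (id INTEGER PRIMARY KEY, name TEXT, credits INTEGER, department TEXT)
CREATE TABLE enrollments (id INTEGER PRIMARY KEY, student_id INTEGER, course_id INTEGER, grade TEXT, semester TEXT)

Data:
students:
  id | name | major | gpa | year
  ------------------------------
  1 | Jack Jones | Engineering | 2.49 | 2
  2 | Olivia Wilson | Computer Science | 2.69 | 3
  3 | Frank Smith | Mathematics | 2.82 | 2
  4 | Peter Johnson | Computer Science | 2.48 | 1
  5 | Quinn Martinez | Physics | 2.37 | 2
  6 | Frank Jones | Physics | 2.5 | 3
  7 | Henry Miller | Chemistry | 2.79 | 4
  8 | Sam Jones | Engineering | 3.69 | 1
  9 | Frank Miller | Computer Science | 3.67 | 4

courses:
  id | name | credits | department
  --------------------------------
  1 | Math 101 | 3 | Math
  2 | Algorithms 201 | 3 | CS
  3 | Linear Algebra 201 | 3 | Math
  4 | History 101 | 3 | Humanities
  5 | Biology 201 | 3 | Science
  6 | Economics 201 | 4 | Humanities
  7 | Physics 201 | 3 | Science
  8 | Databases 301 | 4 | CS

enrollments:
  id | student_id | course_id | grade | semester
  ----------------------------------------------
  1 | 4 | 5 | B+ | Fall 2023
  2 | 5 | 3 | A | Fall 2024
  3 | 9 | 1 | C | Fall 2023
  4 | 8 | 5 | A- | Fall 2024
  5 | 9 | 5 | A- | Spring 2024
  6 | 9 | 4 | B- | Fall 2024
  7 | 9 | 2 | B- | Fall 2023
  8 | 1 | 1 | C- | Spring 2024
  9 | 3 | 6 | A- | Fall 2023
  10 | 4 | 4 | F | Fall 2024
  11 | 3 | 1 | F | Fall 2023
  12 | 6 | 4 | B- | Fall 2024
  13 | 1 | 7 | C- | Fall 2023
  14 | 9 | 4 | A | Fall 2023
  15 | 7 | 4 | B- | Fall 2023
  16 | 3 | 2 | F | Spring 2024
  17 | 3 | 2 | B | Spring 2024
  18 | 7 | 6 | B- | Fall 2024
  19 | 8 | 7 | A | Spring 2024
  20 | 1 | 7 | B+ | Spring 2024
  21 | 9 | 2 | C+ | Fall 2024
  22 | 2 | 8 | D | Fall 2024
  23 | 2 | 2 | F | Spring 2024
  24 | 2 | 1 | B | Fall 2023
SELECT c.id, p.name AS course, c.grade FROM enrollments c JOIN courses p ON c.course_id = p.id WHERE p.credits <= 3 ORDER BY c.grade ASC

Execution result:
id | course | grade
2 | Linear Algebra 201 | A
14 | History 101 | A
19 | Physics 201 | A
4 | Biology 201 | A-
5 | Biology 201 | A-
17 | Algorithms 201 | B
24 | Math 101 | B
1 | Biology 201 | B+
20 | Physics 201 | B+
6 | History 101 | B-
7 | Algorithms 201 | B-
12 | History 101 | B-
15 | History 101 | B-
3 | Math 101 | C
21 | Algorithms 201 | C+
8 | Math 101 | C-
13 | Physics 201 | C-
10 | History 101 | F
11 | Math 101 | F
16 | Algorithms 201 | F
23 | Algorithms 201 | F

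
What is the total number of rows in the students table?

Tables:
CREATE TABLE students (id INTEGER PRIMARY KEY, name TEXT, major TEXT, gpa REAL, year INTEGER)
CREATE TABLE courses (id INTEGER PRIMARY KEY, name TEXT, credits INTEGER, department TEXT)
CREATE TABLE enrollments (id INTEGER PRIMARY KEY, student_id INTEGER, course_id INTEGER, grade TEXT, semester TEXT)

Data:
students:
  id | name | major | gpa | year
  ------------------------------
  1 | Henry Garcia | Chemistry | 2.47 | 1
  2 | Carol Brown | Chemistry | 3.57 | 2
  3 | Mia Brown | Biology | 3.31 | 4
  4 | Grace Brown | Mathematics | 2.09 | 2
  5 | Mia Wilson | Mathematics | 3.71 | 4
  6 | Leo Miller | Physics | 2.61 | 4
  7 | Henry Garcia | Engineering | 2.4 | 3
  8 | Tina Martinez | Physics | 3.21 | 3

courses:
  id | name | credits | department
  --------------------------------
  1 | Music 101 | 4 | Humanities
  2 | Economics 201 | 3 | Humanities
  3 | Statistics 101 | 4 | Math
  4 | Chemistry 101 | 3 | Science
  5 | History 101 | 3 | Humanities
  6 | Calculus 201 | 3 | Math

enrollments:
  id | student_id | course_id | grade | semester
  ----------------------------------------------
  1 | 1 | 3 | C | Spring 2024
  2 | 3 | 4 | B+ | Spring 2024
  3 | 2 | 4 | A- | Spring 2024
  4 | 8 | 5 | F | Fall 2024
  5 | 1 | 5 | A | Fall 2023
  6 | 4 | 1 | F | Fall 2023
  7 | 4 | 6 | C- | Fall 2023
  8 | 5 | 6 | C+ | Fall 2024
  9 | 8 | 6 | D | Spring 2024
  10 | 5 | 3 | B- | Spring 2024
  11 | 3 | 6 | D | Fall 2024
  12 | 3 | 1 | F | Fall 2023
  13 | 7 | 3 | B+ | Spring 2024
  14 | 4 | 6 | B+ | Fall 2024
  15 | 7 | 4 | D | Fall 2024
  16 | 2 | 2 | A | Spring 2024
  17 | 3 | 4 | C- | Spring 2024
SELECT COUNT(*) FROM students

Execution result:
8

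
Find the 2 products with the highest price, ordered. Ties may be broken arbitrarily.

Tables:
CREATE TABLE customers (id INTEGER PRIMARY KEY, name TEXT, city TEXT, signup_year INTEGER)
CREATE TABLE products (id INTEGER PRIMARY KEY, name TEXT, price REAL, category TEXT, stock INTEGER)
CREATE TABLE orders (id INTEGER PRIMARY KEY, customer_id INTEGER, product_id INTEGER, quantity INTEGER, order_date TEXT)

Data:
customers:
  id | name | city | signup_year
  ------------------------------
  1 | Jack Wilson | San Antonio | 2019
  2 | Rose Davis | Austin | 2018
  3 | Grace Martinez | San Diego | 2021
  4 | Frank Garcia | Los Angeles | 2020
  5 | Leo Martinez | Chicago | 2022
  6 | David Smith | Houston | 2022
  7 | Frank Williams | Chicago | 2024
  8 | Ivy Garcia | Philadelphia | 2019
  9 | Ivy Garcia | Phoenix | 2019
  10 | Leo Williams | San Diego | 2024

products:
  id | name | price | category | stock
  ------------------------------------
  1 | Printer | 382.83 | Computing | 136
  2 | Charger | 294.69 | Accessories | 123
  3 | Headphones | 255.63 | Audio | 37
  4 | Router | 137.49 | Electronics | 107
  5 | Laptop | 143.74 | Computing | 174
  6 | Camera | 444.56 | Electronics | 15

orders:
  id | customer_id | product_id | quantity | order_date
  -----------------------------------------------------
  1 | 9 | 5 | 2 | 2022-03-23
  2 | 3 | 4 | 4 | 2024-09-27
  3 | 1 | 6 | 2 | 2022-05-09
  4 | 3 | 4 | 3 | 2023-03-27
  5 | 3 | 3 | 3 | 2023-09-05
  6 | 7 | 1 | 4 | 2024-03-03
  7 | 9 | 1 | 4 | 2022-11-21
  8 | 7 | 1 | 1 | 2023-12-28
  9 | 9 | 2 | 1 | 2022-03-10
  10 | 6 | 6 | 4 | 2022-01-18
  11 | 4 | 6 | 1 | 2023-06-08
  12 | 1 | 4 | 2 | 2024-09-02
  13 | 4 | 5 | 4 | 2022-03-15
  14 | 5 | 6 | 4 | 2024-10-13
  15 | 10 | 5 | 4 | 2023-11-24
SELECT name, price FROM products ORDER BY price DESC LIMIT 2

Execution result:
name | price
Camera | 444.56
Printer | 382.83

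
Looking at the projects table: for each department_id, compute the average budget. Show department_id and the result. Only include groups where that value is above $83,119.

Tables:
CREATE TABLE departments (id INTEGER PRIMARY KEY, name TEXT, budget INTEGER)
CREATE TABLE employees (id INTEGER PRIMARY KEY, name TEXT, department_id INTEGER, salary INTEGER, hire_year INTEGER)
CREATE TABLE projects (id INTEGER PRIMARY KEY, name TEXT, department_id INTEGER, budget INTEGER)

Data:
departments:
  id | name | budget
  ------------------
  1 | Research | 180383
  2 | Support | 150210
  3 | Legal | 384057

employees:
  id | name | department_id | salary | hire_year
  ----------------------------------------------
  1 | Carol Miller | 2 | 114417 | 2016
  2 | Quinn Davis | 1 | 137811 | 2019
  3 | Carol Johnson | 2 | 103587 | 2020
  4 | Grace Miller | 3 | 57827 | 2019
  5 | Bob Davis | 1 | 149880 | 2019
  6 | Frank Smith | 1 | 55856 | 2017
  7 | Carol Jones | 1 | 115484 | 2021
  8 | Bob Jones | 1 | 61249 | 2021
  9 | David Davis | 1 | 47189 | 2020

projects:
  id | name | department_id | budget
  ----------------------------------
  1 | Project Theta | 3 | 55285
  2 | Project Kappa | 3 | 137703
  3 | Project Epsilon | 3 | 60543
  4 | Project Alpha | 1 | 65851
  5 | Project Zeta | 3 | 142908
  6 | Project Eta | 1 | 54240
SELECT department_id, AVG(budget) AS avg_budget FROM projects GROUP BY department_id HAVING AVG(budget) > 83119

Execution result:
department_id | avg_budget
3 | 99109.75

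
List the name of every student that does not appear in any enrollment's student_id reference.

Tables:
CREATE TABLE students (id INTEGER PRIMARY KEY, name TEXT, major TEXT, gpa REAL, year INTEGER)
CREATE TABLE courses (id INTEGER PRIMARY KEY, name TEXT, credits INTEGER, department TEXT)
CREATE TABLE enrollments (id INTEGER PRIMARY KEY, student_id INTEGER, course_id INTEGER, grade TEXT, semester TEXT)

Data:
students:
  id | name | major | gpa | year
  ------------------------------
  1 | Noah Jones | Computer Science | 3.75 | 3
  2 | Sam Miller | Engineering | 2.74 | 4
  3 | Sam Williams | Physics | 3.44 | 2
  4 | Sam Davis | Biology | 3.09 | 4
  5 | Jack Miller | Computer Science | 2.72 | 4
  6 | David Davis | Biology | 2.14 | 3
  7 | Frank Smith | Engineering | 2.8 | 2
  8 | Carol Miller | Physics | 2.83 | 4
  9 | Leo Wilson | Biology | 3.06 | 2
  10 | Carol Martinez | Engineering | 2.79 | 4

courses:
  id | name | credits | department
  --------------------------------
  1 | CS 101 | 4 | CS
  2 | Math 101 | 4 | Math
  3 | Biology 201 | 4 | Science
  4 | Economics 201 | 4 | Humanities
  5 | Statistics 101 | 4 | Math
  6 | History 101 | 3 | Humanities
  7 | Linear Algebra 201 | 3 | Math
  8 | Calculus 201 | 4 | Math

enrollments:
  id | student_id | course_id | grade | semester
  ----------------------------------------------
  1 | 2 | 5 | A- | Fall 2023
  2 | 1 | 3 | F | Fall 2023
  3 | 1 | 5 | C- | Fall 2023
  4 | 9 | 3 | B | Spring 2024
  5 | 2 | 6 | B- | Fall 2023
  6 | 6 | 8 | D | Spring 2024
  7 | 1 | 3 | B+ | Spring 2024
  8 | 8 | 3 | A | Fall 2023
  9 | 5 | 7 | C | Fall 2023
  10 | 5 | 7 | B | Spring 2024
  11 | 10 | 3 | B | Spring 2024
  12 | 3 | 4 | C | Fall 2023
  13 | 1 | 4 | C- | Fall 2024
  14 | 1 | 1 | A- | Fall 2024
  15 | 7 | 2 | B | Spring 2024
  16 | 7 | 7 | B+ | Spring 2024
SELECT p.name FROM students p LEFT JOIN enrollments c ON c.student_id = p.id WHERE c.id IS NULL

Execution result:
Sam Davis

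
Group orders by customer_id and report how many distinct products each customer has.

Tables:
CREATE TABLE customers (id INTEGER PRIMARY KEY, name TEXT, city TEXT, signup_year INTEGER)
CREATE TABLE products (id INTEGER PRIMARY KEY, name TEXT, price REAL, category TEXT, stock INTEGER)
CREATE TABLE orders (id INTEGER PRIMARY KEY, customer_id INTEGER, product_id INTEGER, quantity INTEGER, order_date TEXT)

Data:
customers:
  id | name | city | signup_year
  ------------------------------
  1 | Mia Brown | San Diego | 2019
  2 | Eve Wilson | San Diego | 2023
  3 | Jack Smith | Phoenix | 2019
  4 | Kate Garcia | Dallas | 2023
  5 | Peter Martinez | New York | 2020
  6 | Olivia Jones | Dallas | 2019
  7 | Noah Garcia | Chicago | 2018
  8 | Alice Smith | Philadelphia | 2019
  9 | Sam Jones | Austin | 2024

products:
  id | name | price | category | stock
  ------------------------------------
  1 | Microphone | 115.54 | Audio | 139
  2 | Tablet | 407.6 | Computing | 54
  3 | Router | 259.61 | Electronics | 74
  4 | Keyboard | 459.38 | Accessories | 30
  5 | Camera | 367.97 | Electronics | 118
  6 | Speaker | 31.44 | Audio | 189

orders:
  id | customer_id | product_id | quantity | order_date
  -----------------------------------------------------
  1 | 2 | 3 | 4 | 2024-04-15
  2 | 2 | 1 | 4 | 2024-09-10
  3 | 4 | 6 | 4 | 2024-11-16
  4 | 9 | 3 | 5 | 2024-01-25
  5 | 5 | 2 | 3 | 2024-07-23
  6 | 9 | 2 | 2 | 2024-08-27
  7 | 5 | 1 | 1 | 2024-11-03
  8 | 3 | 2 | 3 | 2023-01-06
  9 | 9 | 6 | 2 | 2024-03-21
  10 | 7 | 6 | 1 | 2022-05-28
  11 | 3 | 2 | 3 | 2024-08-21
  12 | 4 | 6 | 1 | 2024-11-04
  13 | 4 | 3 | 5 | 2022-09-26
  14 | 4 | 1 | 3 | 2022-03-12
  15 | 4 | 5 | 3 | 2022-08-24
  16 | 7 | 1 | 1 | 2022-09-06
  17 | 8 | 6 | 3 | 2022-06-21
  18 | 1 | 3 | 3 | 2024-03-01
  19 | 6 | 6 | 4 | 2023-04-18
SELECT customer_id, COUNT(DISTINCT product_id) AS distinct_product_count FROM orders GROUP BY customer_id

Execution result:
customer_id | distinct_product_count
1 | 1
2 | 2
3 | 1
4 | 4
5 | 2
6 | 1
7 | 2
8 | 1
9 | 3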